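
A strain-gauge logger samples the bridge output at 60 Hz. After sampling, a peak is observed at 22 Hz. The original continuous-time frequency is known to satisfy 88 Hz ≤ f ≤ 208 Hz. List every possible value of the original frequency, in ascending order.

Frequencies that alias to 22 Hz are k·fs ± 22 Hz for integer k ≥ 0.
k=0: 22 Hz.
k=1: 38 Hz, 82 Hz.
k=2: 98 Hz, 142 Hz.
k=3: 158 Hz, 202 Hz.
k=4: 218 Hz, 262 Hz.
Within [88 Hz, 208 Hz]: 98 Hz, 142 Hz, 158 Hz, 202 Hz.

98 Hz, 142 Hz, 158 Hz, 202 Hz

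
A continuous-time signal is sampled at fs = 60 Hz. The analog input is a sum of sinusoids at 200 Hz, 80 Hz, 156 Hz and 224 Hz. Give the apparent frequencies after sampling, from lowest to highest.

16 Hz, 20 Hz, 24 Hz

fs/2 = 30 Hz.
200 Hz mod fs = 20 Hz.
20 Hz ≤ fs/2 = 30 Hz, appears at 20 Hz.
80 Hz mod fs = 20 Hz.
20 Hz ≤ fs/2 = 30 Hz, appears at 20 Hz.
156 Hz mod fs = 36 Hz.
36 Hz > fs/2 = 30 Hz, folds to fs − 36 Hz = 24 Hz.
224 Hz mod fs = 44 Hz.
44 Hz > fs/2 = 30 Hz, folds to fs − 44 Hz = 16 Hz.
Distinct values: {16 Hz, 20 Hz, 24 Hz}.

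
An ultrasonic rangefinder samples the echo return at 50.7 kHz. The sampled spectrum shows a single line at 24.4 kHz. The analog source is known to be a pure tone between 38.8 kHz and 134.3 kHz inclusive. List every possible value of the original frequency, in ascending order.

Frequencies that alias to 24.4 kHz are k·fs ± 24.4 kHz for integer k ≥ 0.
k=0: 24.4 kHz.
k=1: 26.3 kHz, 75.1 kHz.
k=2: 77 kHz, 125.8 kHz.
k=3: 127.7 kHz, 176.5 kHz.
k=4: 178.4 kHz, 227.2 kHz.
Within [38.8 kHz, 134.3 kHz]: 75.1 kHz, 77 kHz, 125.8 kHz, 127.7 kHz.

75.1 kHz, 77 kHz, 125.8 kHz, 127.7 kHz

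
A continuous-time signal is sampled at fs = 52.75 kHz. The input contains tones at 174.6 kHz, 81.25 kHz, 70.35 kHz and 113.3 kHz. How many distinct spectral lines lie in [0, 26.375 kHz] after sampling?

4

fs/2 = 26.375 kHz.
174.6 kHz mod fs = 16.35 kHz.
16.35 kHz ≤ fs/2 = 26.375 kHz, appears at 16.35 kHz.
81.25 kHz mod fs = 28.5 kHz.
28.5 kHz > fs/2 = 26.375 kHz, folds to fs − 28.5 kHz = 24.25 kHz.
70.35 kHz mod fs = 17.6 kHz.
17.6 kHz ≤ fs/2 = 26.375 kHz, appears at 17.6 kHz.
113.3 kHz mod fs = 7.8 kHz.
7.8 kHz ≤ fs/2 = 26.375 kHz, appears at 7.8 kHz.
Distinct values: {7.8 kHz, 16.35 kHz, 17.6 kHz, 24.25 kHz} → 4.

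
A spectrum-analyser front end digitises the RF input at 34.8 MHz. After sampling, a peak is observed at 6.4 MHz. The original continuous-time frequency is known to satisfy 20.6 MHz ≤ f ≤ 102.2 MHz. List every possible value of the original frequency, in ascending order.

Frequencies that alias to 6.4 MHz are k·fs ± 6.4 MHz for integer k ≥ 0.
k=0: 6.4 MHz.
k=1: 28.4 MHz, 41.2 MHz.
k=2: 63.2 MHz, 76 MHz.
k=3: 98 MHz, 110.8 MHz.
k=4: 132.8 MHz, 145.6 MHz.
Within [20.6 MHz, 102.2 MHz]: 28.4 MHz, 41.2 MHz, 63.2 MHz, 76 MHz, 98 MHz.

28.4 MHz, 41.2 MHz, 63.2 MHz, 76 MHz, 98 MHz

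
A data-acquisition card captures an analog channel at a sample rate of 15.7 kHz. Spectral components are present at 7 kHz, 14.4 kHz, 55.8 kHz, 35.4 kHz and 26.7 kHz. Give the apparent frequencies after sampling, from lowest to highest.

1.3 kHz, 4 kHz, 4.7 kHz, 7 kHz

fs/2 = 7.85 kHz.
7 kHz ≤ fs/2 = 7.85 kHz, passes unchanged.
14.4 kHz > fs/2 = 7.85 kHz, folds to fs − 14.4 kHz = 1.3 kHz.
55.8 kHz mod fs = 8.7 kHz.
8.7 kHz > fs/2 = 7.85 kHz, folds to fs − 8.7 kHz = 7 kHz.
35.4 kHz mod fs = 4 kHz.
4 kHz ≤ fs/2 = 7.85 kHz, appears at 4 kHz.
26.7 kHz mod fs = 11 kHz.
11 kHz > fs/2 = 7.85 kHz, folds to fs − 11 kHz = 4.7 kHz.
Distinct values: {1.3 kHz, 4 kHz, 4.7 kHz, 7 kHz}.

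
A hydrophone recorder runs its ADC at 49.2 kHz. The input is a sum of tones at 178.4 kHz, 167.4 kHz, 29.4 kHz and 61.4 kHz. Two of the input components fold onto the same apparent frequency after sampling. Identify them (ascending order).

fs/2 = 24.6 kHz.
178.4 kHz mod fs = 30.8 kHz.
30.8 kHz > fs/2 = 24.6 kHz, folds to fs − 30.8 kHz = 18.4 kHz.
167.4 kHz mod fs = 19.8 kHz.
19.8 kHz ≤ fs/2 = 24.6 kHz, appears at 19.8 kHz.
29.4 kHz > fs/2 = 24.6 kHz, folds to fs − 29.4 kHz = 19.8 kHz.
61.4 kHz mod fs = 12.2 kHz.
12.2 kHz ≤ fs/2 = 24.6 kHz, appears at 12.2 kHz.
29.4 kHz and 167.4 kHz both map to 19.8 kHz.

29.4 kHz, 167.4 kHz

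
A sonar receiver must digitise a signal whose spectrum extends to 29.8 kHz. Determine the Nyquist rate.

59.6 kHz

Nyquist rate = 2 × 29.8 kHz = 59.6 kHz.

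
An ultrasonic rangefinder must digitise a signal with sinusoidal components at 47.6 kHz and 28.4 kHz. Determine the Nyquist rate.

95.2 kHz

Highest-frequency component: 47.6 kHz.
Nyquist rate = 2 × 47.6 kHz = 95.2 kHz.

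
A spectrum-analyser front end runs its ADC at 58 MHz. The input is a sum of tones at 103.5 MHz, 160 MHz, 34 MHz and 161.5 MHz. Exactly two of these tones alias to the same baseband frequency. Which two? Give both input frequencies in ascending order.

fs/2 = 29 MHz.
103.5 MHz mod fs = 45.5 MHz.
45.5 MHz > fs/2 = 29 MHz, folds to fs − 45.5 MHz = 12.5 MHz.
160 MHz mod fs = 44 MHz.
44 MHz > fs/2 = 29 MHz, folds to fs − 44 MHz = 14 MHz.
34 MHz > fs/2 = 29 MHz, folds to fs − 34 MHz = 24 MHz.
161.5 MHz mod fs = 45.5 MHz.
45.5 MHz > fs/2 = 29 MHz, folds to fs − 45.5 MHz = 12.5 MHz.
103.5 MHz and 161.5 MHz both map to 12.5 MHz.

103.5 MHz, 161.5 MHz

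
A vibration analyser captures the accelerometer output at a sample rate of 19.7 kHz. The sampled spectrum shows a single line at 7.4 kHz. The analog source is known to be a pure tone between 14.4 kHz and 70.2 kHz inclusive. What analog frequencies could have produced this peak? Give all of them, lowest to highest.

27.1 kHz, 32 kHz, 46.8 kHz, 51.7 kHz, 66.5 kHz

Frequencies that alias to 7.4 kHz are k·fs ± 7.4 kHz for integer k ≥ 0.
k=0: 7.4 kHz.
k=1: 12.3 kHz, 27.1 kHz.
k=2: 32 kHz, 46.8 kHz.
k=3: 51.7 kHz, 66.5 kHz.
k=4: 71.4 kHz, 86.2 kHz.
Within [14.4 kHz, 70.2 kHz]: 27.1 kHz, 32 kHz, 46.8 kHz, 51.7 kHz, 66.5 kHz.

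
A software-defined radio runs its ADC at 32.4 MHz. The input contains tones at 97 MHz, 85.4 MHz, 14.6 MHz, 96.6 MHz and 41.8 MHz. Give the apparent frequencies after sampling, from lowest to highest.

0.2 MHz, 0.6 MHz, 9.4 MHz, 11.8 MHz, 14.6 MHz

fs/2 = 16.2 MHz.
97 MHz mod fs = 32.2 MHz.
32.2 MHz > fs/2 = 16.2 MHz, folds to fs − 32.2 MHz = 0.2 MHz.
85.4 MHz mod fs = 20.6 MHz.
20.6 MHz > fs/2 = 16.2 MHz, folds to fs − 20.6 MHz = 11.8 MHz.
14.6 MHz ≤ fs/2 = 16.2 MHz, passes unchanged.
96.6 MHz mod fs = 31.8 MHz.
31.8 MHz > fs/2 = 16.2 MHz, folds to fs − 31.8 MHz = 0.6 MHz.
41.8 MHz mod fs = 9.4 MHz.
9.4 MHz ≤ fs/2 = 16.2 MHz, appears at 9.4 MHz.
Distinct values: {0.2 MHz, 0.6 MHz, 9.4 MHz, 11.8 MHz, 14.6 MHz}.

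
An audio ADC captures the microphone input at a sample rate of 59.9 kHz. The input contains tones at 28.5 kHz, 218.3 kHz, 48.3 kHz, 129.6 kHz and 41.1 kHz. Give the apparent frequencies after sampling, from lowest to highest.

fs/2 = 29.95 kHz.
28.5 kHz ≤ fs/2 = 29.95 kHz, passes unchanged.
218.3 kHz mod fs = 38.6 kHz.
38.6 kHz > fs/2 = 29.95 kHz, folds to fs − 38.6 kHz = 21.3 kHz.
48.3 kHz > fs/2 = 29.95 kHz, folds to fs − 48.3 kHz = 11.6 kHz.
129.6 kHz mod fs = 9.8 kHz.
9.8 kHz ≤ fs/2 = 29.95 kHz, appears at 9.8 kHz.
41.1 kHz > fs/2 = 29.95 kHz, folds to fs − 41.1 kHz = 18.8 kHz.
Distinct values: {9.8 kHz, 11.6 kHz, 18.8 kHz, 21.3 kHz, 28.5 kHz}.

9.8 kHz, 11.6 kHz, 18.8 kHz, 21.3 kHz, 28.5 kHz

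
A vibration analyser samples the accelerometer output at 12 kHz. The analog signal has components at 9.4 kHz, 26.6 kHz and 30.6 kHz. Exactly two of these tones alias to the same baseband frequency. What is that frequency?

fs/2 = 6 kHz.
9.4 kHz > fs/2 = 6 kHz, folds to fs − 9.4 kHz = 2.6 kHz.
26.6 kHz mod fs = 2.6 kHz.
2.6 kHz ≤ fs/2 = 6 kHz, appears at 2.6 kHz.
30.6 kHz mod fs = 6.6 kHz.
6.6 kHz > fs/2 = 6 kHz, folds to fs − 6.6 kHz = 5.4 kHz.
9.4 kHz and 26.6 kHz both map to 2.6 kHz.

2.6 kHz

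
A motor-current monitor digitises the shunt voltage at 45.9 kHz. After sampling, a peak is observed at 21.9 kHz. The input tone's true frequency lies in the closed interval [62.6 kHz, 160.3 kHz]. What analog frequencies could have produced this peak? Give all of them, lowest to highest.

Frequencies that alias to 21.9 kHz are k·fs ± 21.9 kHz for integer k ≥ 0.
k=0: 21.9 kHz.
k=1: 24 kHz, 67.8 kHz.
k=2: 69.9 kHz, 113.7 kHz.
k=3: 115.8 kHz, 159.6 kHz.
k=4: 161.7 kHz, 205.5 kHz.
Within [62.6 kHz, 160.3 kHz]: 67.8 kHz, 69.9 kHz, 113.7 kHz, 115.8 kHz, 159.6 kHz.

67.8 kHz, 69.9 kHz, 113.7 kHz, 115.8 kHz, 159.6 kHz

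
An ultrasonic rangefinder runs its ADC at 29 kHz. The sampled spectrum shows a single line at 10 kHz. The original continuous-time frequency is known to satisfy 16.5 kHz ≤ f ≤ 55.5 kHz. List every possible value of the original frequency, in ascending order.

19 kHz, 39 kHz, 48 kHz

Frequencies that alias to 10 kHz are k·fs ± 10 kHz for integer k ≥ 0.
k=0: 10 kHz.
k=1: 19 kHz, 39 kHz.
k=2: 48 kHz, 68 kHz.
k=3: 77 kHz, 97 kHz.
Within [16.5 kHz, 55.5 kHz]: 19 kHz, 39 kHz, 48 kHz.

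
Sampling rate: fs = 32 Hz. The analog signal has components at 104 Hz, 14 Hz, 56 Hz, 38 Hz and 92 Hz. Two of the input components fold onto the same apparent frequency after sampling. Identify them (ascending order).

fs/2 = 16 Hz.
104 Hz mod fs = 8 Hz.
8 Hz ≤ fs/2 = 16 Hz, appears at 8 Hz.
14 Hz ≤ fs/2 = 16 Hz, passes unchanged.
56 Hz mod fs = 24 Hz.
24 Hz > fs/2 = 16 Hz, folds to fs − 24 Hz = 8 Hz.
38 Hz mod fs = 6 Hz.
6 Hz ≤ fs/2 = 16 Hz, appears at 6 Hz.
92 Hz mod fs = 28 Hz.
28 Hz > fs/2 = 16 Hz, folds to fs − 28 Hz = 4 Hz.
56 Hz and 104 Hz both map to 8 Hz.

56 Hz, 104 Hz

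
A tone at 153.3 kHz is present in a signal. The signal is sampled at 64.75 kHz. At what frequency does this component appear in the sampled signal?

153.3 kHz mod fs = 23.8 kHz.
23.8 kHz ≤ fs/2 = 32.375 kHz, appears at 23.8 kHz.

23.8 kHz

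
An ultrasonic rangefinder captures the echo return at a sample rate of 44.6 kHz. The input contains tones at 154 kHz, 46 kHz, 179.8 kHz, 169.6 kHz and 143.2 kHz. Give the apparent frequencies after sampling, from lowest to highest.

fs/2 = 22.3 kHz.
154 kHz mod fs = 20.2 kHz.
20.2 kHz ≤ fs/2 = 22.3 kHz, appears at 20.2 kHz.
46 kHz mod fs = 1.4 kHz.
1.4 kHz ≤ fs/2 = 22.3 kHz, appears at 1.4 kHz.
179.8 kHz mod fs = 1.4 kHz.
1.4 kHz ≤ fs/2 = 22.3 kHz, appears at 1.4 kHz.
169.6 kHz mod fs = 35.8 kHz.
35.8 kHz > fs/2 = 22.3 kHz, folds to fs − 35.8 kHz = 8.8 kHz.
143.2 kHz mod fs = 9.4 kHz.
9.4 kHz ≤ fs/2 = 22.3 kHz, appears at 9.4 kHz.
Distinct values: {1.4 kHz, 8.8 kHz, 9.4 kHz, 20.2 kHz}.

1.4 kHz, 8.8 kHz, 9.4 kHz, 20.2 kHz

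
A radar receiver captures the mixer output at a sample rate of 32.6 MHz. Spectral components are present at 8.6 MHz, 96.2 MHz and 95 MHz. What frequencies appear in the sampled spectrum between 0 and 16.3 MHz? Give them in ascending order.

fs/2 = 16.3 MHz.
8.6 MHz ≤ fs/2 = 16.3 MHz, passes unchanged.
96.2 MHz mod fs = 31 MHz.
31 MHz > fs/2 = 16.3 MHz, folds to fs − 31 MHz = 1.6 MHz.
95 MHz mod fs = 29.8 MHz.
29.8 MHz > fs/2 = 16.3 MHz, folds to fs − 29.8 MHz = 2.8 MHz.
Distinct values: {1.6 MHz, 2.8 MHz, 8.6 MHz}.

1.6 MHz, 2.8 MHz, 8.6 MHz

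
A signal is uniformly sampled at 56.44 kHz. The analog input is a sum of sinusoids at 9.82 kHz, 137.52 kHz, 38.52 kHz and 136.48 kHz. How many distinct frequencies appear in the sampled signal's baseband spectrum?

4

fs/2 = 28.22 kHz.
9.82 kHz ≤ fs/2 = 28.22 kHz, passes unchanged.
137.52 kHz mod fs = 24.64 kHz.
24.64 kHz ≤ fs/2 = 28.22 kHz, appears at 24.64 kHz.
38.52 kHz > fs/2 = 28.22 kHz, folds to fs − 38.52 kHz = 17.92 kHz.
136.48 kHz mod fs = 23.6 kHz.
23.6 kHz ≤ fs/2 = 28.22 kHz, appears at 23.6 kHz.
Distinct values: {9.82 kHz, 17.92 kHz, 23.6 kHz, 24.64 kHz} → 4.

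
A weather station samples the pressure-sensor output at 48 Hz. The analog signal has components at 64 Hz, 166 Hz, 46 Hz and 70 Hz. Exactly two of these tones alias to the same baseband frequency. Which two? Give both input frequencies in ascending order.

70 Hz, 166 Hz

fs/2 = 24 Hz.
64 Hz mod fs = 16 Hz.
16 Hz ≤ fs/2 = 24 Hz, appears at 16 Hz.
166 Hz mod fs = 22 Hz.
22 Hz ≤ fs/2 = 24 Hz, appears at 22 Hz.
46 Hz > fs/2 = 24 Hz, folds to fs − 46 Hz = 2 Hz.
70 Hz mod fs = 22 Hz.
22 Hz ≤ fs/2 = 24 Hz, appears at 22 Hz.
70 Hz and 166 Hz both map to 22 Hz.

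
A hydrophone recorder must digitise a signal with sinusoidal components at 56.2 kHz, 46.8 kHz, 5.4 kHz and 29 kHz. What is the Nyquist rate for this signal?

Highest-frequency component: 56.2 kHz.
Nyquist rate = 2 × 56.2 kHz = 112.4 kHz.

112.4 kHz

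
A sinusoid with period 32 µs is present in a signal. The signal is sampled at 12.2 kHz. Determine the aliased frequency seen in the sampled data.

T = 32 µs → f = 1/T = 31.25 kHz.
31.25 kHz mod fs = 6.85 kHz.
6.85 kHz > fs/2 = 6.1 kHz, folds to fs − 6.85 kHz = 5.35 kHz.

5.35 kHz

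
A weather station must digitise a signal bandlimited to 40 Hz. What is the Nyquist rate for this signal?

Nyquist rate = 2 × 40 Hz = 80 Hz.

80 Hz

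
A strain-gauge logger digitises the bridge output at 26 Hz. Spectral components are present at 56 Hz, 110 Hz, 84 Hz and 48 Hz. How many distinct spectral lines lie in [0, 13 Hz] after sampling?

2

fs/2 = 13 Hz.
56 Hz mod fs = 4 Hz.
4 Hz ≤ fs/2 = 13 Hz, appears at 4 Hz.
110 Hz mod fs = 6 Hz.
6 Hz ≤ fs/2 = 13 Hz, appears at 6 Hz.
84 Hz mod fs = 6 Hz.
6 Hz ≤ fs/2 = 13 Hz, appears at 6 Hz.
48 Hz mod fs = 22 Hz.
22 Hz > fs/2 = 13 Hz, folds to fs − 22 Hz = 4 Hz.
Distinct values: {4 Hz, 6 Hz} → 2.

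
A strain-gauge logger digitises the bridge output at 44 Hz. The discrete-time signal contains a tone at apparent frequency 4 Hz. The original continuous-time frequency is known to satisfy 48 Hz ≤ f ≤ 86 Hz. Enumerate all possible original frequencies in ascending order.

Frequencies that alias to 4 Hz are k·fs ± 4 Hz for integer k ≥ 0.
k=0: 4 Hz.
k=1: 40 Hz, 48 Hz.
k=2: 84 Hz, 92 Hz.
k=3: 128 Hz, 136 Hz.
Within [48 Hz, 86 Hz]: 48 Hz, 84 Hz.

48 Hz, 84 Hz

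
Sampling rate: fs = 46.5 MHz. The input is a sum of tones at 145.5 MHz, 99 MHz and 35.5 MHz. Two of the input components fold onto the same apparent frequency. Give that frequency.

6 MHz

fs/2 = 23.25 MHz.
145.5 MHz mod fs = 6 MHz.
6 MHz ≤ fs/2 = 23.25 MHz, appears at 6 MHz.
99 MHz mod fs = 6 MHz.
6 MHz ≤ fs/2 = 23.25 MHz, appears at 6 MHz.
35.5 MHz > fs/2 = 23.25 MHz, folds to fs − 35.5 MHz = 11 MHz.
99 MHz and 145.5 MHz both map to 6 MHz.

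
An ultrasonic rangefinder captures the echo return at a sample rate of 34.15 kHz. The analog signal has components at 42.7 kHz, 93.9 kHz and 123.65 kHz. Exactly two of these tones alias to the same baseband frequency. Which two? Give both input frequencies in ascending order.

fs/2 = 17.075 kHz.
42.7 kHz mod fs = 8.55 kHz.
8.55 kHz ≤ fs/2 = 17.075 kHz, appears at 8.55 kHz.
93.9 kHz mod fs = 25.6 kHz.
25.6 kHz > fs/2 = 17.075 kHz, folds to fs − 25.6 kHz = 8.55 kHz.
123.65 kHz mod fs = 21.2 kHz.
21.2 kHz > fs/2 = 17.075 kHz, folds to fs − 21.2 kHz = 12.95 kHz.
42.7 kHz and 93.9 kHz both map to 8.55 kHz.

42.7 kHz, 93.9 kHz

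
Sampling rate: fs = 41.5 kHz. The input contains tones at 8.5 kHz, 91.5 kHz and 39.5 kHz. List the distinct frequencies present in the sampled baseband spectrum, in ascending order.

fs/2 = 20.75 kHz.
8.5 kHz ≤ fs/2 = 20.75 kHz, passes unchanged.
91.5 kHz mod fs = 8.5 kHz.
8.5 kHz ≤ fs/2 = 20.75 kHz, appears at 8.5 kHz.
39.5 kHz > fs/2 = 20.75 kHz, folds to fs − 39.5 kHz = 2 kHz.
Distinct values: {2 kHz, 8.5 kHz}.

2 kHz, 8.5 kHz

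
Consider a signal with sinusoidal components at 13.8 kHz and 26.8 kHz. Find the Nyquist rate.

Highest-frequency component: 26.8 kHz.
Nyquist rate = 2 × 26.8 kHz = 53.6 kHz.

53.6 kHz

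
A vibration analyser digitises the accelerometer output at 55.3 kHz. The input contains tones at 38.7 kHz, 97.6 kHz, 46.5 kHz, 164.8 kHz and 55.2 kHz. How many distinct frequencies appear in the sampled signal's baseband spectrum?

5

fs/2 = 27.65 kHz.
38.7 kHz > fs/2 = 27.65 kHz, folds to fs − 38.7 kHz = 16.6 kHz.
97.6 kHz mod fs = 42.3 kHz.
42.3 kHz > fs/2 = 27.65 kHz, folds to fs − 42.3 kHz = 13 kHz.
46.5 kHz > fs/2 = 27.65 kHz, folds to fs − 46.5 kHz = 8.8 kHz.
164.8 kHz mod fs = 54.2 kHz.
54.2 kHz > fs/2 = 27.65 kHz, folds to fs − 54.2 kHz = 1.1 kHz.
55.2 kHz > fs/2 = 27.65 kHz, folds to fs − 55.2 kHz = 0.1 kHz.
Distinct values: {0.1 kHz, 1.1 kHz, 8.8 kHz, 13 kHz, 16.6 kHz} → 5.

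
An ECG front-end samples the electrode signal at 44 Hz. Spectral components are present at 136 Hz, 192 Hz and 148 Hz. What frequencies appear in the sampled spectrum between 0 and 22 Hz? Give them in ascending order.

fs/2 = 22 Hz.
136 Hz mod fs = 4 Hz.
4 Hz ≤ fs/2 = 22 Hz, appears at 4 Hz.
192 Hz mod fs = 16 Hz.
16 Hz ≤ fs/2 = 22 Hz, appears at 16 Hz.
148 Hz mod fs = 16 Hz.
16 Hz ≤ fs/2 = 22 Hz, appears at 16 Hz.
Distinct values: {4 Hz, 16 Hz}.

4 Hz, 16 Hz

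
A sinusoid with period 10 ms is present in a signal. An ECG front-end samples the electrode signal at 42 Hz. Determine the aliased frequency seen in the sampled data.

T = 10 ms → f = 1/T = 100 Hz.
100 Hz mod fs = 16 Hz.
16 Hz ≤ fs/2 = 21 Hz, appears at 16 Hz.

16 Hz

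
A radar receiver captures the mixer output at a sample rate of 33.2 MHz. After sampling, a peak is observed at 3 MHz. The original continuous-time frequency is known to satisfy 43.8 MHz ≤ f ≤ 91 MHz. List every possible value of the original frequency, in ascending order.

63.4 MHz, 69.4 MHz

Frequencies that alias to 3 MHz are k·fs ± 3 MHz for integer k ≥ 0.
k=0: 3 MHz.
k=1: 30.2 MHz, 36.2 MHz.
k=2: 63.4 MHz, 69.4 MHz.
k=3: 96.6 MHz, 102.6 MHz.
Within [43.8 MHz, 91 MHz]: 63.4 MHz, 69.4 MHz.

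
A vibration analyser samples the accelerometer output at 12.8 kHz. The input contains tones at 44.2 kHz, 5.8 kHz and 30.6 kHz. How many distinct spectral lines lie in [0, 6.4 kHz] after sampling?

2

fs/2 = 6.4 kHz.
44.2 kHz mod fs = 5.8 kHz.
5.8 kHz ≤ fs/2 = 6.4 kHz, appears at 5.8 kHz.
5.8 kHz ≤ fs/2 = 6.4 kHz, passes unchanged.
30.6 kHz mod fs = 5 kHz.
5 kHz ≤ fs/2 = 6.4 kHz, appears at 5 kHz.
Distinct values: {5 kHz, 5.8 kHz} → 2.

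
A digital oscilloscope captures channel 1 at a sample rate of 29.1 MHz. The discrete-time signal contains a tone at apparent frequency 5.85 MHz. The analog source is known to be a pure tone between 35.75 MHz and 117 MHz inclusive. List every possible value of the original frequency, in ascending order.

Frequencies that alias to 5.85 MHz are k·fs ± 5.85 MHz for integer k ≥ 0.
k=0: 5.85 MHz.
k=1: 23.25 MHz, 34.95 MHz.
k=2: 52.35 MHz, 64.05 MHz.
k=3: 81.45 MHz, 93.15 MHz.
k=4: 110.55 MHz, 122.25 MHz.
k=5: 139.65 MHz, 151.35 MHz.
Within [35.75 MHz, 117 MHz]: 52.35 MHz, 64.05 MHz, 81.45 MHz, 93.15 MHz, 110.55 MHz.

52.35 MHz, 64.05 MHz, 81.45 MHz, 93.15 MHz, 110.55 MHz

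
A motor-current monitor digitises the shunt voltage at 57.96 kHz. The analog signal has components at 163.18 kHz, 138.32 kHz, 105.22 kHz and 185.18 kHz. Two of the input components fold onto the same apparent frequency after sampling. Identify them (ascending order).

fs/2 = 28.98 kHz.
163.18 kHz mod fs = 47.26 kHz.
47.26 kHz > fs/2 = 28.98 kHz, folds to fs − 47.26 kHz = 10.7 kHz.
138.32 kHz mod fs = 22.4 kHz.
22.4 kHz ≤ fs/2 = 28.98 kHz, appears at 22.4 kHz.
105.22 kHz mod fs = 47.26 kHz.
47.26 kHz > fs/2 = 28.98 kHz, folds to fs − 47.26 kHz = 10.7 kHz.
185.18 kHz mod fs = 11.3 kHz.
11.3 kHz ≤ fs/2 = 28.98 kHz, appears at 11.3 kHz.
105.22 kHz and 163.18 kHz both map to 10.7 kHz.

105.22 kHz, 163.18 kHz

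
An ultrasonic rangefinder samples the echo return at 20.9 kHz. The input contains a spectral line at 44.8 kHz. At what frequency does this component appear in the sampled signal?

44.8 kHz mod fs = 3 kHz.
3 kHz ≤ fs/2 = 10.45 kHz, appears at 3 kHz.

3 kHz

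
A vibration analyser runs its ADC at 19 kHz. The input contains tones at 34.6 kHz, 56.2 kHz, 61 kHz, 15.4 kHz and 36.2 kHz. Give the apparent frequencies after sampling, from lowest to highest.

0.8 kHz, 1.8 kHz, 3.4 kHz, 3.6 kHz, 4 kHz

fs/2 = 9.5 kHz.
34.6 kHz mod fs = 15.6 kHz.
15.6 kHz > fs/2 = 9.5 kHz, folds to fs − 15.6 kHz = 3.4 kHz.
56.2 kHz mod fs = 18.2 kHz.
18.2 kHz > fs/2 = 9.5 kHz, folds to fs − 18.2 kHz = 0.8 kHz.
61 kHz mod fs = 4 kHz.
4 kHz ≤ fs/2 = 9.5 kHz, appears at 4 kHz.
15.4 kHz > fs/2 = 9.5 kHz, folds to fs − 15.4 kHz = 3.6 kHz.
36.2 kHz mod fs = 17.2 kHz.
17.2 kHz > fs/2 = 9.5 kHz, folds to fs − 17.2 kHz = 1.8 kHz.
Distinct values: {0.8 kHz, 1.8 kHz, 3.4 kHz, 3.6 kHz, 4 kHz}.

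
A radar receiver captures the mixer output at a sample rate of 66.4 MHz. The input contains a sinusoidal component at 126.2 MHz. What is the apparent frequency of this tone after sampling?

126.2 MHz mod fs = 59.8 MHz.
59.8 MHz > fs/2 = 33.2 MHz, folds to fs − 59.8 MHz = 6.6 MHz.

6.6 MHz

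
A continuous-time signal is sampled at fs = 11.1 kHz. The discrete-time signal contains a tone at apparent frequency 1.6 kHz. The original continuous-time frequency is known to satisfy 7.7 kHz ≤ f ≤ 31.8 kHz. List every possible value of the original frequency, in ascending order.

9.5 kHz, 12.7 kHz, 20.6 kHz, 23.8 kHz, 31.7 kHz

Frequencies that alias to 1.6 kHz are k·fs ± 1.6 kHz for integer k ≥ 0.
k=0: 1.6 kHz.
k=1: 9.5 kHz, 12.7 kHz.
k=2: 20.6 kHz, 23.8 kHz.
k=3: 31.7 kHz, 34.9 kHz.
k=4: 42.8 kHz, 46 kHz.
Within [7.7 kHz, 31.8 kHz]: 9.5 kHz, 12.7 kHz, 20.6 kHz, 23.8 kHz, 31.7 kHz.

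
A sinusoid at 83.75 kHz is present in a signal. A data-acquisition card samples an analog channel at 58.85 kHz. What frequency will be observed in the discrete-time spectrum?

24.9 kHz

83.75 kHz mod fs = 24.9 kHz.
24.9 kHz ≤ fs/2 = 29.425 kHz, appears at 24.9 kHz.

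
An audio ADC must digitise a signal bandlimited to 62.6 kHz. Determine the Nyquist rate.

Nyquist rate = 2 × 62.6 kHz = 125.2 kHz.

125.2 kHz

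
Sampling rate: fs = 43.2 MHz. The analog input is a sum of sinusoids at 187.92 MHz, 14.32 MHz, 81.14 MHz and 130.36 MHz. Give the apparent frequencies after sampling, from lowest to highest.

0.76 MHz, 5.26 MHz, 14.32 MHz, 15.12 MHz

fs/2 = 21.6 MHz.
187.92 MHz mod fs = 15.12 MHz.
15.12 MHz ≤ fs/2 = 21.6 MHz, appears at 15.12 MHz.
14.32 MHz ≤ fs/2 = 21.6 MHz, passes unchanged.
81.14 MHz mod fs = 37.94 MHz.
37.94 MHz > fs/2 = 21.6 MHz, folds to fs − 37.94 MHz = 5.26 MHz.
130.36 MHz mod fs = 0.76 MHz.
0.76 MHz ≤ fs/2 = 21.6 MHz, appears at 0.76 MHz.
Distinct values: {0.76 MHz, 5.26 MHz, 14.32 MHz, 15.12 MHz}.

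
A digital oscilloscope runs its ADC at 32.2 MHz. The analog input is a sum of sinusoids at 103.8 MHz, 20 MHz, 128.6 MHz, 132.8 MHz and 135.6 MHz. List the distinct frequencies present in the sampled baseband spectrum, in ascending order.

fs/2 = 16.1 MHz.
103.8 MHz mod fs = 7.2 MHz.
7.2 MHz ≤ fs/2 = 16.1 MHz, appears at 7.2 MHz.
20 MHz > fs/2 = 16.1 MHz, folds to fs − 20 MHz = 12.2 MHz.
128.6 MHz mod fs = 32 MHz.
32 MHz > fs/2 = 16.1 MHz, folds to fs − 32 MHz = 0.2 MHz.
132.8 MHz mod fs = 4 MHz.
4 MHz ≤ fs/2 = 16.1 MHz, appears at 4 MHz.
135.6 MHz mod fs = 6.8 MHz.
6.8 MHz ≤ fs/2 = 16.1 MHz, appears at 6.8 MHz.
Distinct values: {0.2 MHz, 4 MHz, 6.8 MHz, 7.2 MHz, 12.2 MHz}.

0.2 MHz, 4 MHz, 6.8 MHz, 7.2 MHz, 12.2 MHz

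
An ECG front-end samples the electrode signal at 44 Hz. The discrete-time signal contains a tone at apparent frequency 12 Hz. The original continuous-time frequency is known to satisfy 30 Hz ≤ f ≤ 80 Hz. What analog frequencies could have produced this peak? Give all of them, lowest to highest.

Frequencies that alias to 12 Hz are k·fs ± 12 Hz for integer k ≥ 0.
k=0: 12 Hz.
k=1: 32 Hz, 56 Hz.
k=2: 76 Hz, 100 Hz.
k=3: 120 Hz, 144 Hz.
Within [30 Hz, 80 Hz]: 32 Hz, 56 Hz, 76 Hz.

32 Hz, 56 Hz, 76 Hz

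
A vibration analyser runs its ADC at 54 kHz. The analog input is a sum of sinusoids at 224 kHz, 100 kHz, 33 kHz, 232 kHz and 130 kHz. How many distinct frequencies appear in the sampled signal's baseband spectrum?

fs/2 = 27 kHz.
224 kHz mod fs = 8 kHz.
8 kHz ≤ fs/2 = 27 kHz, appears at 8 kHz.
100 kHz mod fs = 46 kHz.
46 kHz > fs/2 = 27 kHz, folds to fs − 46 kHz = 8 kHz.
33 kHz > fs/2 = 27 kHz, folds to fs − 33 kHz = 21 kHz.
232 kHz mod fs = 16 kHz.
16 kHz ≤ fs/2 = 27 kHz, appears at 16 kHz.
130 kHz mod fs = 22 kHz.
22 kHz ≤ fs/2 = 27 kHz, appears at 22 kHz.
Distinct values: {8 kHz, 16 kHz, 21 kHz, 22 kHz} → 4.

4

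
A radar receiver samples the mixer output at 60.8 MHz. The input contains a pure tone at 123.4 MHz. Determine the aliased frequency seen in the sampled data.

1.8 MHz

123.4 MHz mod fs = 1.8 MHz.
1.8 MHz ≤ fs/2 = 30.4 MHz, appears at 1.8 MHz.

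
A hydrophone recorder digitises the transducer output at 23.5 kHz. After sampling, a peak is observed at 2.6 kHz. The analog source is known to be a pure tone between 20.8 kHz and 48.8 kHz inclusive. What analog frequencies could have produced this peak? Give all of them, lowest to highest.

Frequencies that alias to 2.6 kHz are k·fs ± 2.6 kHz for integer k ≥ 0.
k=0: 2.6 kHz.
k=1: 20.9 kHz, 26.1 kHz.
k=2: 44.4 kHz, 49.6 kHz.
k=3: 67.9 kHz, 73.1 kHz.
Within [20.8 kHz, 48.8 kHz]: 20.9 kHz, 26.1 kHz, 44.4 kHz.

20.9 kHz, 26.1 kHz, 44.4 kHz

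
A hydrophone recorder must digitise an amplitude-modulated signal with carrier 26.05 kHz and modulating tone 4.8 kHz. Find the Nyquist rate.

AM sidebands sit at fc ± fm = 21.25 kHz and 30.85 kHz.
Highest-frequency component: 30.85 kHz.
Nyquist rate = 2 × 30.85 kHz = 61.7 kHz.

61.7 kHz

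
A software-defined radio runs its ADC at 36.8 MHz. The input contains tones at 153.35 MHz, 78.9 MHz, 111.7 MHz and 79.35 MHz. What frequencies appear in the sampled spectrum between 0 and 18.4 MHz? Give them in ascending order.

fs/2 = 18.4 MHz.
153.35 MHz mod fs = 6.15 MHz.
6.15 MHz ≤ fs/2 = 18.4 MHz, appears at 6.15 MHz.
78.9 MHz mod fs = 5.3 MHz.
5.3 MHz ≤ fs/2 = 18.4 MHz, appears at 5.3 MHz.
111.7 MHz mod fs = 1.3 MHz.
1.3 MHz ≤ fs/2 = 18.4 MHz, appears at 1.3 MHz.
79.35 MHz mod fs = 5.75 MHz.
5.75 MHz ≤ fs/2 = 18.4 MHz, appears at 5.75 MHz.
Distinct values: {1.3 MHz, 5.3 MHz, 5.75 MHz, 6.15 MHz}.

1.3 MHz, 5.3 MHz, 5.75 MHz, 6.15 MHz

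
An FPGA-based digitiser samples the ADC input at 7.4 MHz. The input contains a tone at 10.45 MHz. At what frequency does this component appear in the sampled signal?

10.45 MHz mod fs = 3.05 MHz.
3.05 MHz ≤ fs/2 = 3.7 MHz, appears at 3.05 MHz.

3.05 MHz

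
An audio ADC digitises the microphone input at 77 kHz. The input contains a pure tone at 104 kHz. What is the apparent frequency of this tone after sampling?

27 kHz

104 kHz mod fs = 27 kHz.
27 kHz ≤ fs/2 = 38.5 kHz, appears at 27 kHz.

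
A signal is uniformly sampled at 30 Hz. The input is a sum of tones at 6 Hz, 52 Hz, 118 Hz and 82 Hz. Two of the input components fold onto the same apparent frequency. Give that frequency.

8 Hz

fs/2 = 15 Hz.
6 Hz ≤ fs/2 = 15 Hz, passes unchanged.
52 Hz mod fs = 22 Hz.
22 Hz > fs/2 = 15 Hz, folds to fs − 22 Hz = 8 Hz.
118 Hz mod fs = 28 Hz.
28 Hz > fs/2 = 15 Hz, folds to fs − 28 Hz = 2 Hz.
82 Hz mod fs = 22 Hz.
22 Hz > fs/2 = 15 Hz, folds to fs − 22 Hz = 8 Hz.
52 Hz and 82 Hz both map to 8 Hz.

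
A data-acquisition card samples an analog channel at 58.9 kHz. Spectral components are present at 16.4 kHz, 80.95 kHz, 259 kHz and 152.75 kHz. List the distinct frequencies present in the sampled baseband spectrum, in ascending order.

fs/2 = 29.45 kHz.
16.4 kHz ≤ fs/2 = 29.45 kHz, passes unchanged.
80.95 kHz mod fs = 22.05 kHz.
22.05 kHz ≤ fs/2 = 29.45 kHz, appears at 22.05 kHz.
259 kHz mod fs = 23.4 kHz.
23.4 kHz ≤ fs/2 = 29.45 kHz, appears at 23.4 kHz.
152.75 kHz mod fs = 34.95 kHz.
34.95 kHz > fs/2 = 29.45 kHz, folds to fs − 34.95 kHz = 23.95 kHz.
Distinct values: {16.4 kHz, 22.05 kHz, 23.4 kHz, 23.95 kHz}.

16.4 kHz, 22.05 kHz, 23.4 kHz, 23.95 kHz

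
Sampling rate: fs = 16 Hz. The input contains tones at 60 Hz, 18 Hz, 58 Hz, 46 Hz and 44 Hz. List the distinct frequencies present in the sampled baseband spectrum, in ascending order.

fs/2 = 8 Hz.
60 Hz mod fs = 12 Hz.
12 Hz > fs/2 = 8 Hz, folds to fs − 12 Hz = 4 Hz.
18 Hz mod fs = 2 Hz.
2 Hz ≤ fs/2 = 8 Hz, appears at 2 Hz.
58 Hz mod fs = 10 Hz.
10 Hz > fs/2 = 8 Hz, folds to fs − 10 Hz = 6 Hz.
46 Hz mod fs = 14 Hz.
14 Hz > fs/2 = 8 Hz, folds to fs − 14 Hz = 2 Hz.
44 Hz mod fs = 12 Hz.
12 Hz > fs/2 = 8 Hz, folds to fs − 12 Hz = 4 Hz.
Distinct values: {2 Hz, 4 Hz, 6 Hz}.

2 Hz, 4 Hz, 6 Hz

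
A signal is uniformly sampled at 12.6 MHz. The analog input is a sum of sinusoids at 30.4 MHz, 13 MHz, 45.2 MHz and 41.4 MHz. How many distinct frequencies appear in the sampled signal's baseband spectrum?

fs/2 = 6.3 MHz.
30.4 MHz mod fs = 5.2 MHz.
5.2 MHz ≤ fs/2 = 6.3 MHz, appears at 5.2 MHz.
13 MHz mod fs = 0.4 MHz.
0.4 MHz ≤ fs/2 = 6.3 MHz, appears at 0.4 MHz.
45.2 MHz mod fs = 7.4 MHz.
7.4 MHz > fs/2 = 6.3 MHz, folds to fs − 7.4 MHz = 5.2 MHz.
41.4 MHz mod fs = 3.6 MHz.
3.6 MHz ≤ fs/2 = 6.3 MHz, appears at 3.6 MHz.
Distinct values: {0.4 MHz, 3.6 MHz, 5.2 MHz} → 3.

3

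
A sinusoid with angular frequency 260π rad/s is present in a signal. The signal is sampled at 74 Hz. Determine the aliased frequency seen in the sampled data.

18 Hz

ω = 260π rad/s → f = ω/(2π) = 130 Hz.
130 Hz mod fs = 56 Hz.
56 Hz > fs/2 = 37 Hz, folds to fs − 56 Hz = 18 Hz.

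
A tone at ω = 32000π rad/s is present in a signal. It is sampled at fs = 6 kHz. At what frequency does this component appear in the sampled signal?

ω = 32000π rad/s → f = ω/(2π) = 16000 Hz = 16 kHz.
16 kHz mod fs = 4 kHz.
4 kHz > fs/2 = 3 kHz, folds to fs − 4 kHz = 2 kHz.

2 kHz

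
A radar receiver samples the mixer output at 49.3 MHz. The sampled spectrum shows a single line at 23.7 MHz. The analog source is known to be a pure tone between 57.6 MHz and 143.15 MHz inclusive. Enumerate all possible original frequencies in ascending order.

73 MHz, 74.9 MHz, 122.3 MHz, 124.2 MHz

Frequencies that alias to 23.7 MHz are k·fs ± 23.7 MHz for integer k ≥ 0.
k=0: 23.7 MHz.
k=1: 25.6 MHz, 73 MHz.
k=2: 74.9 MHz, 122.3 MHz.
k=3: 124.2 MHz, 171.6 MHz.
k=4: 173.5 MHz, 220.9 MHz.
Within [57.6 MHz, 143.15 MHz]: 73 MHz, 74.9 MHz, 122.3 MHz, 124.2 MHz.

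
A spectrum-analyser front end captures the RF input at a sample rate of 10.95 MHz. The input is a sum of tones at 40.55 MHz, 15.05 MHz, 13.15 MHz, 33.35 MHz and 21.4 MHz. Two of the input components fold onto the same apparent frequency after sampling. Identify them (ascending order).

21.4 MHz, 33.35 MHz

fs/2 = 5.475 MHz.
40.55 MHz mod fs = 7.7 MHz.
7.7 MHz > fs/2 = 5.475 MHz, folds to fs − 7.7 MHz = 3.25 MHz.
15.05 MHz mod fs = 4.1 MHz.
4.1 MHz ≤ fs/2 = 5.475 MHz, appears at 4.1 MHz.
13.15 MHz mod fs = 2.2 MHz.
2.2 MHz ≤ fs/2 = 5.475 MHz, appears at 2.2 MHz.
33.35 MHz mod fs = 0.5 MHz.
0.5 MHz ≤ fs/2 = 5.475 MHz, appears at 0.5 MHz.
21.4 MHz mod fs = 10.45 MHz.
10.45 MHz > fs/2 = 5.475 MHz, folds to fs − 10.45 MHz = 0.5 MHz.
21.4 MHz and 33.35 MHz both map to 0.5 MHz.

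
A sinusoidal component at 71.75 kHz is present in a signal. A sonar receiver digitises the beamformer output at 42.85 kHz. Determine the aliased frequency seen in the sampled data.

71.75 kHz mod fs = 28.9 kHz.
28.9 kHz > fs/2 = 21.425 kHz, folds to fs − 28.9 kHz = 13.95 kHz.

13.95 kHz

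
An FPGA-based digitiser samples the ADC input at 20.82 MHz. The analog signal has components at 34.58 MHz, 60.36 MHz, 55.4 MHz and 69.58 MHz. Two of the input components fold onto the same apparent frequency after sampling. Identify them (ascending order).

34.58 MHz, 55.4 MHz

fs/2 = 10.41 MHz.
34.58 MHz mod fs = 13.76 MHz.
13.76 MHz > fs/2 = 10.41 MHz, folds to fs − 13.76 MHz = 7.06 MHz.
60.36 MHz mod fs = 18.72 MHz.
18.72 MHz > fs/2 = 10.41 MHz, folds to fs − 18.72 MHz = 2.1 MHz.
55.4 MHz mod fs = 13.76 MHz.
13.76 MHz > fs/2 = 10.41 MHz, folds to fs − 13.76 MHz = 7.06 MHz.
69.58 MHz mod fs = 7.12 MHz.
7.12 MHz ≤ fs/2 = 10.41 MHz, appears at 7.12 MHz.
34.58 MHz and 55.4 MHz both map to 7.06 MHz.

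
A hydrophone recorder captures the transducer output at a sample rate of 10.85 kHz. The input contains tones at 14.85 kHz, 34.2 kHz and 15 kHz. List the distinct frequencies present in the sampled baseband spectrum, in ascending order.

fs/2 = 5.425 kHz.
14.85 kHz mod fs = 4 kHz.
4 kHz ≤ fs/2 = 5.425 kHz, appears at 4 kHz.
34.2 kHz mod fs = 1.65 kHz.
1.65 kHz ≤ fs/2 = 5.425 kHz, appears at 1.65 kHz.
15 kHz mod fs = 4.15 kHz.
4.15 kHz ≤ fs/2 = 5.425 kHz, appears at 4.15 kHz.
Distinct values: {1.65 kHz, 4 kHz, 4.15 kHz}.

1.65 kHz, 4 kHz, 4.15 kHz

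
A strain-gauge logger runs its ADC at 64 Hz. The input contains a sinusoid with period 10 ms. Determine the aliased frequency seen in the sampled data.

T = 10 ms → f = 1/T = 100 Hz.
100 Hz mod fs = 36 Hz.
36 Hz > fs/2 = 32 Hz, folds to fs − 36 Hz = 28 Hz.

28 Hz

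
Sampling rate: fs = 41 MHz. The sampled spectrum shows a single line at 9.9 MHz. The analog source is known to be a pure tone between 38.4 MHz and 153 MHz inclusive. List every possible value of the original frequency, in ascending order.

Frequencies that alias to 9.9 MHz are k·fs ± 9.9 MHz for integer k ≥ 0.
k=0: 9.9 MHz.
k=1: 31.1 MHz, 50.9 MHz.
k=2: 72.1 MHz, 91.9 MHz.
k=3: 113.1 MHz, 132.9 MHz.
k=4: 154.1 MHz, 173.9 MHz.
Within [38.4 MHz, 153 MHz]: 50.9 MHz, 72.1 MHz, 91.9 MHz, 113.1 MHz, 132.9 MHz.

50.9 MHz, 72.1 MHz, 91.9 MHz, 113.1 MHz, 132.9 MHz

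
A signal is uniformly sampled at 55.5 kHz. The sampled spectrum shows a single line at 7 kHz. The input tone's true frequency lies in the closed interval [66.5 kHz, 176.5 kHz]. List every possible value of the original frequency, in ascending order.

Frequencies that alias to 7 kHz are k·fs ± 7 kHz for integer k ≥ 0.
k=0: 7 kHz.
k=1: 48.5 kHz, 62.5 kHz.
k=2: 104 kHz, 118 kHz.
k=3: 159.5 kHz, 173.5 kHz.
k=4: 215 kHz, 229 kHz.
Within [66.5 kHz, 176.5 kHz]: 104 kHz, 118 kHz, 159.5 kHz, 173.5 kHz.

104 kHz, 118 kHz, 159.5 kHz, 173.5 kHz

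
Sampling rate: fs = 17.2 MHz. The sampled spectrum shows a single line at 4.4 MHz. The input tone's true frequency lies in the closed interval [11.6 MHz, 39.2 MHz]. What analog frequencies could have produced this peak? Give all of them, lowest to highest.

12.8 MHz, 21.6 MHz, 30 MHz, 38.8 MHz

Frequencies that alias to 4.4 MHz are k·fs ± 4.4 MHz for integer k ≥ 0.
k=0: 4.4 MHz.
k=1: 12.8 MHz, 21.6 MHz.
k=2: 30 MHz, 38.8 MHz.
k=3: 47.2 MHz, 56 MHz.
Within [11.6 MHz, 39.2 MHz]: 12.8 MHz, 21.6 MHz, 30 MHz, 38.8 MHz.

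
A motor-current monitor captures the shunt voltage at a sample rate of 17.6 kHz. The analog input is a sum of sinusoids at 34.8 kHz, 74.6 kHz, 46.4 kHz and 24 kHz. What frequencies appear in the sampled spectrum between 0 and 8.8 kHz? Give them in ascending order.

0.4 kHz, 4.2 kHz, 6.4 kHz

fs/2 = 8.8 kHz.
34.8 kHz mod fs = 17.2 kHz.
17.2 kHz > fs/2 = 8.8 kHz, folds to fs − 17.2 kHz = 0.4 kHz.
74.6 kHz mod fs = 4.2 kHz.
4.2 kHz ≤ fs/2 = 8.8 kHz, appears at 4.2 kHz.
46.4 kHz mod fs = 11.2 kHz.
11.2 kHz > fs/2 = 8.8 kHz, folds to fs − 11.2 kHz = 6.4 kHz.
24 kHz mod fs = 6.4 kHz.
6.4 kHz ≤ fs/2 = 8.8 kHz, appears at 6.4 kHz.
Distinct values: {0.4 kHz, 4.2 kHz, 6.4 kHz}.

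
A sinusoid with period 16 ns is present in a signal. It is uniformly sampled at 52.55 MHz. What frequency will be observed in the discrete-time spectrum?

9.95 MHz

T = 16 ns → f = 1/T = 62.5 MHz.
62.5 MHz mod fs = 9.95 MHz.
9.95 MHz ≤ fs/2 = 26.275 MHz, appears at 9.95 MHz.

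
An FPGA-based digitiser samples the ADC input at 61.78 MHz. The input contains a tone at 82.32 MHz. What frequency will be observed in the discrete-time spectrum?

20.54 MHz

82.32 MHz mod fs = 20.54 MHz.
20.54 MHz ≤ fs/2 = 30.89 MHz, appears at 20.54 MHz.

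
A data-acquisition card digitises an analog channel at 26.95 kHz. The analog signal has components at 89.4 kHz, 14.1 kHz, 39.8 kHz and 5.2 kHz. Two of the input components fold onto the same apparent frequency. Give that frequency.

12.85 kHz

fs/2 = 13.475 kHz.
89.4 kHz mod fs = 8.55 kHz.
8.55 kHz ≤ fs/2 = 13.475 kHz, appears at 8.55 kHz.
14.1 kHz > fs/2 = 13.475 kHz, folds to fs − 14.1 kHz = 12.85 kHz.
39.8 kHz mod fs = 12.85 kHz.
12.85 kHz ≤ fs/2 = 13.475 kHz, appears at 12.85 kHz.
5.2 kHz ≤ fs/2 = 13.475 kHz, passes unchanged.
14.1 kHz and 39.8 kHz both map to 12.85 kHz.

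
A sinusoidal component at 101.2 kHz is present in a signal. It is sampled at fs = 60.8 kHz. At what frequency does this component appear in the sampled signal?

20.4 kHz

101.2 kHz mod fs = 40.4 kHz.
40.4 kHz > fs/2 = 30.4 kHz, folds to fs − 40.4 kHz = 20.4 kHz.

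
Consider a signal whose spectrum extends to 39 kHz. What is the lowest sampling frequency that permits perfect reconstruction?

78 kHz

Nyquist rate = 2 × 39 kHz = 78 kHz.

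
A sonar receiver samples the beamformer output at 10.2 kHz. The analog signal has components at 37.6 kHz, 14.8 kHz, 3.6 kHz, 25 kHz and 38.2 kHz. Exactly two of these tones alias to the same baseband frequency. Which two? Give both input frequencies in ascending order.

fs/2 = 5.1 kHz.
37.6 kHz mod fs = 7 kHz.
7 kHz > fs/2 = 5.1 kHz, folds to fs − 7 kHz = 3.2 kHz.
14.8 kHz mod fs = 4.6 kHz.
4.6 kHz ≤ fs/2 = 5.1 kHz, appears at 4.6 kHz.
3.6 kHz ≤ fs/2 = 5.1 kHz, passes unchanged.
25 kHz mod fs = 4.6 kHz.
4.6 kHz ≤ fs/2 = 5.1 kHz, appears at 4.6 kHz.
38.2 kHz mod fs = 7.6 kHz.
7.6 kHz > fs/2 = 5.1 kHz, folds to fs − 7.6 kHz = 2.6 kHz.
14.8 kHz and 25 kHz both map to 4.6 kHz.

14.8 kHz, 25 kHz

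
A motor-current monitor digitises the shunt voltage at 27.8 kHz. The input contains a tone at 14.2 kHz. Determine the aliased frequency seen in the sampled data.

14.2 kHz > fs/2 = 13.9 kHz, folds to fs − 14.2 kHz = 13.6 kHz.

13.6 kHz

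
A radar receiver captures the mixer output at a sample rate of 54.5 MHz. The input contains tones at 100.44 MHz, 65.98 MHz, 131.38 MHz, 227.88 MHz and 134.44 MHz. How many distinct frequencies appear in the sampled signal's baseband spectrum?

5

fs/2 = 27.25 MHz.
100.44 MHz mod fs = 45.94 MHz.
45.94 MHz > fs/2 = 27.25 MHz, folds to fs − 45.94 MHz = 8.56 MHz.
65.98 MHz mod fs = 11.48 MHz.
11.48 MHz ≤ fs/2 = 27.25 MHz, appears at 11.48 MHz.
131.38 MHz mod fs = 22.38 MHz.
22.38 MHz ≤ fs/2 = 27.25 MHz, appears at 22.38 MHz.
227.88 MHz mod fs = 9.88 MHz.
9.88 MHz ≤ fs/2 = 27.25 MHz, appears at 9.88 MHz.
134.44 MHz mod fs = 25.44 MHz.
25.44 MHz ≤ fs/2 = 27.25 MHz, appears at 25.44 MHz.
Distinct values: {8.56 MHz, 9.88 MHz, 11.48 MHz, 22.38 MHz, 25.44 MHz} → 5.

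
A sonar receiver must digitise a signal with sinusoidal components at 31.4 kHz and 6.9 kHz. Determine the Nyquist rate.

62.8 kHz

Highest-frequency component: 31.4 kHz.
Nyquist rate = 2 × 31.4 kHz = 62.8 kHz.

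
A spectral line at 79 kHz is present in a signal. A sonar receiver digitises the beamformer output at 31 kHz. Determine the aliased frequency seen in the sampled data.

79 kHz mod fs = 17 kHz.
17 kHz > fs/2 = 15.5 kHz, folds to fs − 17 kHz = 14 kHz.

14 kHz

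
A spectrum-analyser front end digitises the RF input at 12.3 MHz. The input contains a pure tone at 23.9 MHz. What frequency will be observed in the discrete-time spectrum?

0.7 MHz

23.9 MHz mod fs = 11.6 MHz.
11.6 MHz > fs/2 = 6.15 MHz, folds to fs − 11.6 MHz = 0.7 MHz.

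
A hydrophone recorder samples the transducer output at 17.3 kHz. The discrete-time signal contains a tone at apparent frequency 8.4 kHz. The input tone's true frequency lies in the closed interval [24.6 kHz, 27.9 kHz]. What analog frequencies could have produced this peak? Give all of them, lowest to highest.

25.7 kHz, 26.2 kHz

Frequencies that alias to 8.4 kHz are k·fs ± 8.4 kHz for integer k ≥ 0.
k=0: 8.4 kHz.
k=1: 8.9 kHz, 25.7 kHz.
k=2: 26.2 kHz, 43 kHz.
k=3: 43.5 kHz, 60.3 kHz.
Within [24.6 kHz, 27.9 kHz]: 25.7 kHz, 26.2 kHz.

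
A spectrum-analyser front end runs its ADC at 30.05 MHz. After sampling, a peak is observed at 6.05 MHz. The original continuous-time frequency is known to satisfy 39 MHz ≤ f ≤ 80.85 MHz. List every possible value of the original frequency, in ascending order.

Frequencies that alias to 6.05 MHz are k·fs ± 6.05 MHz for integer k ≥ 0.
k=0: 6.05 MHz.
k=1: 24 MHz, 36.1 MHz.
k=2: 54.05 MHz, 66.15 MHz.
k=3: 84.1 MHz, 96.2 MHz.
Within [39 MHz, 80.85 MHz]: 54.05 MHz, 66.15 MHz.

54.05 MHz, 66.15 MHz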